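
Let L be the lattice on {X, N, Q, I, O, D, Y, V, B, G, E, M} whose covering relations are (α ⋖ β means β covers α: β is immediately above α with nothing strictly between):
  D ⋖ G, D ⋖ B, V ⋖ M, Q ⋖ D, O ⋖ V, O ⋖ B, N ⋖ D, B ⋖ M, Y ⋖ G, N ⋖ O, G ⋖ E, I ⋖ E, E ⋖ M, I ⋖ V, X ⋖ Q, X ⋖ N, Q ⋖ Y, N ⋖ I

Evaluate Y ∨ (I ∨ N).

I ∨ N = I
Y ∨ I = E

E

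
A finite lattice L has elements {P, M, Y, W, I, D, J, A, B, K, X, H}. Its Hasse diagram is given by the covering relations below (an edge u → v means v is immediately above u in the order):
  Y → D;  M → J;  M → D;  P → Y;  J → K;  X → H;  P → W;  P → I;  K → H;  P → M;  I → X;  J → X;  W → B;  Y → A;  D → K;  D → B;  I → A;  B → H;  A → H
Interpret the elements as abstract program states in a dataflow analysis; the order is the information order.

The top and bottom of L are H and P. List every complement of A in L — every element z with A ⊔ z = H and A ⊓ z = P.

J, M, W

Need z with A ∨ z = H and A ∧ z = P.
Checking each element gives: J, M, W.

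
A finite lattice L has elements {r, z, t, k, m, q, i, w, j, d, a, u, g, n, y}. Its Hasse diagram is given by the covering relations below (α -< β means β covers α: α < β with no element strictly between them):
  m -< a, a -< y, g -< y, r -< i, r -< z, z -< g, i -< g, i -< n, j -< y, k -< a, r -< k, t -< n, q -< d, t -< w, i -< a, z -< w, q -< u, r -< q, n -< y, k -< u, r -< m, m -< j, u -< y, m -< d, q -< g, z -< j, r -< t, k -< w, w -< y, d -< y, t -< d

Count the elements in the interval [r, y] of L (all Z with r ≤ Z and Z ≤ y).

15

The interval [r, y] = {a, d, g, i, j, k, m, n, q, r, t, u, w, y, z}, which has 15 elements.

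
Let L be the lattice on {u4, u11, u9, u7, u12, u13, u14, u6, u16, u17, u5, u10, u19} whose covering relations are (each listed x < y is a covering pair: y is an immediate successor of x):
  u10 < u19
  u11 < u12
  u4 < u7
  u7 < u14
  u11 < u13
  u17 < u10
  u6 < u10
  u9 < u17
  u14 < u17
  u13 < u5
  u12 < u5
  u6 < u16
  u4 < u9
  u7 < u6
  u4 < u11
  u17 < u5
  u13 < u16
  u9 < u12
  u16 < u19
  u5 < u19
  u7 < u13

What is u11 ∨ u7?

Common upper bounds of {u11, u7}: u13, u16, u19, u5.
The least among these is u13.

u13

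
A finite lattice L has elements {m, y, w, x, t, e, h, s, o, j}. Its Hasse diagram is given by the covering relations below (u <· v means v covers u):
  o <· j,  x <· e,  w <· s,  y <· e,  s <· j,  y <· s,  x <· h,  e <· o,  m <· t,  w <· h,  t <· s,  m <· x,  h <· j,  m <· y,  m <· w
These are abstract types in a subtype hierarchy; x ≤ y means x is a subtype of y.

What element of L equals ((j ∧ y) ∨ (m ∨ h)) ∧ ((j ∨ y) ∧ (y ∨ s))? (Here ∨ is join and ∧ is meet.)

s

j ∧ y = y
m ∨ h = h
y ∨ h = j
j ∨ y = j
y ∨ s = s
j ∧ s = s
j ∧ s = s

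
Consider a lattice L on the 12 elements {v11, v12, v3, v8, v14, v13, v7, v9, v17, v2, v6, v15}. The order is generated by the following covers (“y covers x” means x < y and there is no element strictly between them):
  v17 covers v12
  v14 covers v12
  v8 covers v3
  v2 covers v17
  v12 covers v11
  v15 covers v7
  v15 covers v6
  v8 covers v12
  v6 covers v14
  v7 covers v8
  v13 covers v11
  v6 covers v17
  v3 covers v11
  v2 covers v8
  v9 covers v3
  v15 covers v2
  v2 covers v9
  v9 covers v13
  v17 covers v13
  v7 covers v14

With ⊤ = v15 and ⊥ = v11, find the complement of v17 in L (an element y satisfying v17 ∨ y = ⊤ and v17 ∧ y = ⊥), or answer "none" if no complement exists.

none

For every candidate y, either v17 ∨ y ≠ v15 or v17 ∧ y ≠ v11; no complement exists.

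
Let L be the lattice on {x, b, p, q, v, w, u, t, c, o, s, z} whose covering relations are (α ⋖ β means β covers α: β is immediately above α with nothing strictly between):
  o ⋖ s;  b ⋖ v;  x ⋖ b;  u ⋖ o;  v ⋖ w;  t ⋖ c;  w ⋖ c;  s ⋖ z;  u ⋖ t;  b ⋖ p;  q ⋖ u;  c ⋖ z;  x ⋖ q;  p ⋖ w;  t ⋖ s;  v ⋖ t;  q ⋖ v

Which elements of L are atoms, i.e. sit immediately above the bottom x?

The atoms are exactly the elements that cover x: b, q.

b, q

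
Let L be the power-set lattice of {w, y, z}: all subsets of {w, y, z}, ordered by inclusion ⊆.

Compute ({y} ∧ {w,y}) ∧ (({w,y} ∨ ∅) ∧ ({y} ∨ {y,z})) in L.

{y}

{y} ∧ {w,y} = {y}
{w,y} ∨ ∅ = {w,y}
{y} ∨ {y,z} = {y,z}
{w,y} ∧ {y,z} = {y}
{y} ∧ {y} = {y}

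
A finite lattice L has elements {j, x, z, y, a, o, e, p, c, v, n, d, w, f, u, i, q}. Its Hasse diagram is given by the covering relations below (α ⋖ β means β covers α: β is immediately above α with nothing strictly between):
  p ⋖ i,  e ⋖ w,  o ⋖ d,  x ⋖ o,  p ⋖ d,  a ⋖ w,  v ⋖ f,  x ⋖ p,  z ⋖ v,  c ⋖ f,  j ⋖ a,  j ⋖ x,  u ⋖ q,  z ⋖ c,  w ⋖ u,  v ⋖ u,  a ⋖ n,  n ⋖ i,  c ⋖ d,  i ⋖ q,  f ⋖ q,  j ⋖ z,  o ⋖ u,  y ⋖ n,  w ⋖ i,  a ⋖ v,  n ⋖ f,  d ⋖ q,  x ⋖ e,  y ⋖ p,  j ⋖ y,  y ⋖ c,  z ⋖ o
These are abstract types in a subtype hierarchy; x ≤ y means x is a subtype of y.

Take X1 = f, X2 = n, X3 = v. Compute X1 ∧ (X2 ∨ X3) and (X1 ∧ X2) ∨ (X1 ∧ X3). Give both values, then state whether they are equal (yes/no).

X2 ∨ X3 = f, so X1 ∧ (X2 ∨ X3) = f ∧ f = f.
X1 ∧ X2 = n and X1 ∧ X3 = v, so (X1 ∧ X2) ∨ (X1 ∧ X3) = n ∨ v = f.
Equal: yes.

f; f; yes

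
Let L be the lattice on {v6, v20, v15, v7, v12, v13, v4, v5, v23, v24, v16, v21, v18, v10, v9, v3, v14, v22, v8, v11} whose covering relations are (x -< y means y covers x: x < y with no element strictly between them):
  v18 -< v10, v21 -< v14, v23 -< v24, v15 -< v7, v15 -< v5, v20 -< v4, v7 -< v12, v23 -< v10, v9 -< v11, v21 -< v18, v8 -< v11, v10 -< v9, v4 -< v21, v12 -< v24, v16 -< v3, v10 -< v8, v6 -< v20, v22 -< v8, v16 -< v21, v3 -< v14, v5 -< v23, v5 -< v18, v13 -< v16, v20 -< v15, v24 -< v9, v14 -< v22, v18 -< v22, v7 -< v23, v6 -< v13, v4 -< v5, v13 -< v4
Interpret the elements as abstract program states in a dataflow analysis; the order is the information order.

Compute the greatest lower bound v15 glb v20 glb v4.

Common lower bounds of {v15, v20, v4}: v20, v6.
The greatest among these is v20.

v20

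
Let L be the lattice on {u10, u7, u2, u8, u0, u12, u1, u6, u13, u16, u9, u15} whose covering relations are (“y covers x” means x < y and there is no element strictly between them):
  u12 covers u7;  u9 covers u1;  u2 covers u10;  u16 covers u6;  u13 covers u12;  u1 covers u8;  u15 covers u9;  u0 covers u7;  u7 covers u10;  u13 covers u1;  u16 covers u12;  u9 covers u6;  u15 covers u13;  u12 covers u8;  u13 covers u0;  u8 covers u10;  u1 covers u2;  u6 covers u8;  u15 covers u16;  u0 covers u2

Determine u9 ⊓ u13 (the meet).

u1

Common lower bounds of {u9, u13}: u1, u10, u2, u8.
The greatest among these is u1.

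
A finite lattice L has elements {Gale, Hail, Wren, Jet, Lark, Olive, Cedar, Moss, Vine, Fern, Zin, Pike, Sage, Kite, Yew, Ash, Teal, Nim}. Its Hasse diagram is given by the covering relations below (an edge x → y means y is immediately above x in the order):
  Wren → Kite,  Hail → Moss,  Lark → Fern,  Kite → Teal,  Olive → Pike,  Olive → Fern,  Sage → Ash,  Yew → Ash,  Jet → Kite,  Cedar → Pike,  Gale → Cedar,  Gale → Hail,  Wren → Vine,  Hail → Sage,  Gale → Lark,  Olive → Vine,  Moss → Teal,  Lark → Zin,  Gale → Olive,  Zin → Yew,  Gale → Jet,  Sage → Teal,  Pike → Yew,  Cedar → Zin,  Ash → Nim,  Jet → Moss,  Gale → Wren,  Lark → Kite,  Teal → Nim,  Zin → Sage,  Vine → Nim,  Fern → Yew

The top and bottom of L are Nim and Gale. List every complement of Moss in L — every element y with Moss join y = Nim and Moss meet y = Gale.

Need y with Moss ∨ y = Nim and Moss ∧ y = Gale.
Checking each element gives: Fern, Olive, Pike, Vine, Yew.

Fern, Olive, Pike, Vine, Yew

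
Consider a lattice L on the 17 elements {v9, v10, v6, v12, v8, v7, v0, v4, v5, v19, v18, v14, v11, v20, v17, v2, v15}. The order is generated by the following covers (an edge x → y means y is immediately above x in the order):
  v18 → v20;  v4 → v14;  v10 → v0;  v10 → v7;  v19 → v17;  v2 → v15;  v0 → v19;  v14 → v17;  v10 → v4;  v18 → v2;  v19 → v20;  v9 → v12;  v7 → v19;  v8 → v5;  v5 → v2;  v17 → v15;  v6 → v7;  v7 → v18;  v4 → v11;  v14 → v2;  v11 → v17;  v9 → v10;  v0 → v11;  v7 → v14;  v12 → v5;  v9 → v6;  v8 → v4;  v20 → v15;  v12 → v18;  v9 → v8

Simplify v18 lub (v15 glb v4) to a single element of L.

v15 ∧ v4 = v4
v18 ∨ v4 = v2

v2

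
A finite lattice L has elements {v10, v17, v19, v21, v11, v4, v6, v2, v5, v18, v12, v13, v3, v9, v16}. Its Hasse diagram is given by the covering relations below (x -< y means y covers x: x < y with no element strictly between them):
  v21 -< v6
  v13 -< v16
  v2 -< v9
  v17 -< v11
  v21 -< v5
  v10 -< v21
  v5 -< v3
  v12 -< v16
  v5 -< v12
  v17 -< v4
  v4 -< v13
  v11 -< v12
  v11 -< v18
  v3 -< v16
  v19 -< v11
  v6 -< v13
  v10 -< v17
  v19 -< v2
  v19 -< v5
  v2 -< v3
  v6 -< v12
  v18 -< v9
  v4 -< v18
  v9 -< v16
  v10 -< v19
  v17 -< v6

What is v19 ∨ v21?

Common upper bounds of {v19, v21}: v12, v16, v3, v5.
The least among these is v5.

v5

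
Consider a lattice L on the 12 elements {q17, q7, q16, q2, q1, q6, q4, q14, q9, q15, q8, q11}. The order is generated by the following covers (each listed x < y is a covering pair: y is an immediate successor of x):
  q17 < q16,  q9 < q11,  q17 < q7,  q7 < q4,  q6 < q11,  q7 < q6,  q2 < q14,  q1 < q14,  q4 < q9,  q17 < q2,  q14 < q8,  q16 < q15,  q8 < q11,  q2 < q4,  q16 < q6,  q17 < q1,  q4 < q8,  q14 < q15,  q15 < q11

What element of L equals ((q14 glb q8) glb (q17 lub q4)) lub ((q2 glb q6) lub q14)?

q14

q14 ∧ q8 = q14
q17 ∨ q4 = q4
q14 ∧ q4 = q2
q2 ∧ q6 = q17
q17 ∨ q14 = q14
q2 ∨ q14 = q14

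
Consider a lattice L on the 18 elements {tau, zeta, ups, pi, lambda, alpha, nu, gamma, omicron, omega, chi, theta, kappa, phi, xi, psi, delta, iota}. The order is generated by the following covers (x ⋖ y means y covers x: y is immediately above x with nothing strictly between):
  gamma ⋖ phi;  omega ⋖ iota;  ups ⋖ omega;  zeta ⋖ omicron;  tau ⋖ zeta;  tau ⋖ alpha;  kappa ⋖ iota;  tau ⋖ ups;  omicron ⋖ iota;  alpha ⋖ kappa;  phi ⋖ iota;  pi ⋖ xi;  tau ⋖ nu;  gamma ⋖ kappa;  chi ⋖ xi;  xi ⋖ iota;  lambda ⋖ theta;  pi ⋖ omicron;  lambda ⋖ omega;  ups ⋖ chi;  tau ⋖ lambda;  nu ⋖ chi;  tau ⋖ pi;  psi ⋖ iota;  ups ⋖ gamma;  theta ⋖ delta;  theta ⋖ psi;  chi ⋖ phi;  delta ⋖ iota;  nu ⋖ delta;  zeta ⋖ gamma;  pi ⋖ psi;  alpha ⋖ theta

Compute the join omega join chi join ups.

Common upper bounds of {omega, chi, ups}: iota.
The least among these is iota.

iota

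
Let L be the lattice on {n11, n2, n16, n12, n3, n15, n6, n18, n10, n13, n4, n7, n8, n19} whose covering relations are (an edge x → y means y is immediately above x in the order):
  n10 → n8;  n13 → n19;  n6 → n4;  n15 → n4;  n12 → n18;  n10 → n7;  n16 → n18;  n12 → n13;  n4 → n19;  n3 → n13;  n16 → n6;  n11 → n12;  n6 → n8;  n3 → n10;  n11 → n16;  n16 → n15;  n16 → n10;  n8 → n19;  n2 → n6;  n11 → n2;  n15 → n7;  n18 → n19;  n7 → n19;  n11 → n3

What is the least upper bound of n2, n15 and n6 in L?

n4

Common upper bounds of {n2, n15, n6}: n19, n4.
The least among these is n4.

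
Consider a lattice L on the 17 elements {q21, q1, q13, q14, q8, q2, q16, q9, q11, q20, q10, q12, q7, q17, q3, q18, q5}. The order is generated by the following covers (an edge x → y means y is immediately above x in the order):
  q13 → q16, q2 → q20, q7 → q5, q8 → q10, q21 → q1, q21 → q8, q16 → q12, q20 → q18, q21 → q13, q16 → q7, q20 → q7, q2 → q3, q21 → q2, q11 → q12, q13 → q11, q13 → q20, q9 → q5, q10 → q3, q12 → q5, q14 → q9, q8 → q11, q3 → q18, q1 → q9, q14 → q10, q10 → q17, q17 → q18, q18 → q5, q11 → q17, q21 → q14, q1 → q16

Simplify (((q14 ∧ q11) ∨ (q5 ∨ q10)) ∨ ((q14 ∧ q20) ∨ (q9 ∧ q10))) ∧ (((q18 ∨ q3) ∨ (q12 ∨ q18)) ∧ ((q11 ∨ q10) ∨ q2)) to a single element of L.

q18

q14 ∧ q11 = q21
q5 ∨ q10 = q5
q21 ∨ q5 = q5
q14 ∧ q20 = q21
q9 ∧ q10 = q14
q21 ∨ q14 = q14
q5 ∨ q14 = q5
q18 ∨ q3 = q18
q12 ∨ q18 = q5
q18 ∨ q5 = q5
q11 ∨ q10 = q17
q17 ∨ q2 = q18
q5 ∧ q18 = q18
q5 ∧ q18 = q18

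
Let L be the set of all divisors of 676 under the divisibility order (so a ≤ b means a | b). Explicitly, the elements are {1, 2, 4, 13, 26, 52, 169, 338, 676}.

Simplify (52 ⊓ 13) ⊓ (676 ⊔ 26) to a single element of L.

52 ∧ 13 = 13
676 ∨ 26 = 676
13 ∧ 676 = 13

13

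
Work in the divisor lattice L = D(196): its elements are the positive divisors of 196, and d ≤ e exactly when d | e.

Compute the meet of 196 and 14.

14

Common lower bounds of {196, 14}: 1, 14, 2, 7.
The greatest among these is 14.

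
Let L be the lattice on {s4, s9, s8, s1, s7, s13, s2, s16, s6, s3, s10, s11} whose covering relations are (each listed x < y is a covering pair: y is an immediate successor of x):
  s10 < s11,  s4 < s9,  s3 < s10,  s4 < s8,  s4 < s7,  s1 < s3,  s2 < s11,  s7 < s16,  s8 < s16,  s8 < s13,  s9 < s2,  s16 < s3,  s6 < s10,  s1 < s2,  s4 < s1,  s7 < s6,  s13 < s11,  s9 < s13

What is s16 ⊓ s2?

Common lower bounds of {s16, s2}: s4.
The greatest among these is s4.

s4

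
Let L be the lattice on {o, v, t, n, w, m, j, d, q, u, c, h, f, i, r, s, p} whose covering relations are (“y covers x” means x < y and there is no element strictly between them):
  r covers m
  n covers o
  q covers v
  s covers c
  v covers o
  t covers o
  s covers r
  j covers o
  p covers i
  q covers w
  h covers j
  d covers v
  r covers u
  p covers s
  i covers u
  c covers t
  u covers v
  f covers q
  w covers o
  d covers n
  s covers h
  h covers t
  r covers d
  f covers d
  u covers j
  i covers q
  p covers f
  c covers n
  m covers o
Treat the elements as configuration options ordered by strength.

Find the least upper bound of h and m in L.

Common upper bounds of {h, m}: p, s.
The least among these is s.

s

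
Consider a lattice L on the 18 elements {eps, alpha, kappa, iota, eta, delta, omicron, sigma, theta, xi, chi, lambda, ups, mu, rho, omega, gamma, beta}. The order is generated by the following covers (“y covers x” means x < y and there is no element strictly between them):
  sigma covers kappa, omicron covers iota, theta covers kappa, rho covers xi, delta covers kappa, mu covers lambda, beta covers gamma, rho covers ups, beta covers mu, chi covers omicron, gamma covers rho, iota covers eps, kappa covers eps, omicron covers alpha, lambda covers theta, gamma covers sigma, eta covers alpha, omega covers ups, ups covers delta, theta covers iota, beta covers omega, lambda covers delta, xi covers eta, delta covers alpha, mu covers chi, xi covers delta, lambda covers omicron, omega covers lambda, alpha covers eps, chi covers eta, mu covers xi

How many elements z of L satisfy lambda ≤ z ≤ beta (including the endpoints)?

4

The interval [lambda, beta] = {beta, lambda, mu, omega}, which has 4 elements.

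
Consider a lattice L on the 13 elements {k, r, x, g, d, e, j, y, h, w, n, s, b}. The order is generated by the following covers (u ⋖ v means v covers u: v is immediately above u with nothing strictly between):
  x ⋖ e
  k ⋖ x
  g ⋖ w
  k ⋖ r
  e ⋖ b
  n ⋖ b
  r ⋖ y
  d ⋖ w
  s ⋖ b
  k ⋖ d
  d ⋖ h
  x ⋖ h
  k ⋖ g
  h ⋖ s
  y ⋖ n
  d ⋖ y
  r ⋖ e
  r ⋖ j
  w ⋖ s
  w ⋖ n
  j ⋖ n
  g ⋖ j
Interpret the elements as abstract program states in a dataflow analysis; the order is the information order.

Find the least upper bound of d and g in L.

Common upper bounds of {d, g}: b, n, s, w.
The least among these is w.

w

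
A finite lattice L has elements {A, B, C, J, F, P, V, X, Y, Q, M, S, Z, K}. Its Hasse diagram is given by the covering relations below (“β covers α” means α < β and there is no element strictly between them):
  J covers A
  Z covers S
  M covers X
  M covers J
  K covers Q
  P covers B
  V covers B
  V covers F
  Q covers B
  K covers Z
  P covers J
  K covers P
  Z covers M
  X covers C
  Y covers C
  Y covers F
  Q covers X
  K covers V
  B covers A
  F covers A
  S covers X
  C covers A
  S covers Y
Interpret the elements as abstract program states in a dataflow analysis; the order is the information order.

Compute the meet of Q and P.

B

Common lower bounds of {Q, P}: A, B.
The greatest among these is B.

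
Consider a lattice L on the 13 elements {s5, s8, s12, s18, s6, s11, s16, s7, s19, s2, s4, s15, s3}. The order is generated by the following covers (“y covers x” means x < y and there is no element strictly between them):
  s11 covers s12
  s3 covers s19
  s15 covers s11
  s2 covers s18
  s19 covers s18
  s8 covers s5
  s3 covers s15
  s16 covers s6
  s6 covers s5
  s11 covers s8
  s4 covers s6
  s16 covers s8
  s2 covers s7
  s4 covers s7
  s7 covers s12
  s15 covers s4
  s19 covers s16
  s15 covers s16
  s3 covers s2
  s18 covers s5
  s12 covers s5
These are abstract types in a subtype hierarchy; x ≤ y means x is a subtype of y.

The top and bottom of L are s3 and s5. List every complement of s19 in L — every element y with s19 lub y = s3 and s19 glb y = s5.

s12, s7

Need y with s19 ∨ y = s3 and s19 ∧ y = s5.
Checking each element gives: s12, s7.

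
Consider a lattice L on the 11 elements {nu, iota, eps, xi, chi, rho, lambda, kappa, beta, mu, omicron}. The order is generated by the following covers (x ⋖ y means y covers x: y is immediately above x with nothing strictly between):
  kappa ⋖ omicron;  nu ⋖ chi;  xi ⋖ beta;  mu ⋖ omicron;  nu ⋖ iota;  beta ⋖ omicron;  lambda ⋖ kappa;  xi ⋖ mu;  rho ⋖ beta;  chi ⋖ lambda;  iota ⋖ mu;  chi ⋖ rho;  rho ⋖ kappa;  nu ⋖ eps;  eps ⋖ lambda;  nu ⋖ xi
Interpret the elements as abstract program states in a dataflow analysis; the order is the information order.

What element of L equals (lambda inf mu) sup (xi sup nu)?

lambda ∧ mu = nu
xi ∨ nu = xi
nu ∨ xi = xi

xi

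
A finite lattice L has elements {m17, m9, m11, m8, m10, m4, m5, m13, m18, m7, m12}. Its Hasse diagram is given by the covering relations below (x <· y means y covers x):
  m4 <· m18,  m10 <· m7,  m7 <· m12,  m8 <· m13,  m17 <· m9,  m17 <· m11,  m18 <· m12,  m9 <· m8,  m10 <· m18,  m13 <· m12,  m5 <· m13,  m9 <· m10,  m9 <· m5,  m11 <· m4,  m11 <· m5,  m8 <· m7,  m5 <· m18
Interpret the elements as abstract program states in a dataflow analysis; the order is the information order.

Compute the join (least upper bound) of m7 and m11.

m12

Common upper bounds of {m7, m11}: m12.
The least among these is m12.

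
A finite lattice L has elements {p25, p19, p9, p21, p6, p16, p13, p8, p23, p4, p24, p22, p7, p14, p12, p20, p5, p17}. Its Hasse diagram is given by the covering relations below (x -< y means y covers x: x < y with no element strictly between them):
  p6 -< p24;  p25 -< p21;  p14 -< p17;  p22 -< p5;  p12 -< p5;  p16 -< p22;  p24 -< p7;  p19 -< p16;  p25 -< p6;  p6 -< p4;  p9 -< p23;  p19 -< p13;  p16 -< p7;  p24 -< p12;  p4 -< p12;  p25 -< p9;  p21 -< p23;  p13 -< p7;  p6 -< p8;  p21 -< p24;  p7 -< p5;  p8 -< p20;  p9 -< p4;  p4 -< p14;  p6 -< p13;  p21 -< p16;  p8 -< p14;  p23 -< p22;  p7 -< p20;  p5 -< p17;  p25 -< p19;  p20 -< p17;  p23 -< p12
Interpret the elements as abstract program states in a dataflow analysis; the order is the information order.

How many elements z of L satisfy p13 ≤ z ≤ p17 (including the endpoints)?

5

The interval [p13, p17] = {p13, p17, p20, p5, p7}, which has 5 elements.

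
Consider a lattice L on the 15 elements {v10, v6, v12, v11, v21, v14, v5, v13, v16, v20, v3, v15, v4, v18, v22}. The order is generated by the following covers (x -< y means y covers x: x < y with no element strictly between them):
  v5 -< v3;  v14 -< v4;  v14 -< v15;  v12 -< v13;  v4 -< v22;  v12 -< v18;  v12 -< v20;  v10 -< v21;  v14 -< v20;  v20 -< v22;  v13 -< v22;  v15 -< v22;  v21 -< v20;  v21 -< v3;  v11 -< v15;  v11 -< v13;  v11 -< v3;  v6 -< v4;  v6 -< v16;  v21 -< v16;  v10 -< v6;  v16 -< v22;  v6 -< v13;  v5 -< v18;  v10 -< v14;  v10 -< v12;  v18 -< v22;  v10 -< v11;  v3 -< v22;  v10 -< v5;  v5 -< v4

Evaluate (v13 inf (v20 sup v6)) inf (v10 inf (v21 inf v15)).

v20 ∨ v6 = v22
v13 ∧ v22 = v13
v21 ∧ v15 = v10
v10 ∧ v10 = v10
v13 ∧ v10 = v10

v10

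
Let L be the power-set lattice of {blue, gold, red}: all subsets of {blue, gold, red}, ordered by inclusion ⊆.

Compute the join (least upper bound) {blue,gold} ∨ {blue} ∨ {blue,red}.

{blue,gold,red}

Under ⊆, join is union: {blue,gold} ∪ {blue} ∪ {blue,red} = {blue,gold,red}.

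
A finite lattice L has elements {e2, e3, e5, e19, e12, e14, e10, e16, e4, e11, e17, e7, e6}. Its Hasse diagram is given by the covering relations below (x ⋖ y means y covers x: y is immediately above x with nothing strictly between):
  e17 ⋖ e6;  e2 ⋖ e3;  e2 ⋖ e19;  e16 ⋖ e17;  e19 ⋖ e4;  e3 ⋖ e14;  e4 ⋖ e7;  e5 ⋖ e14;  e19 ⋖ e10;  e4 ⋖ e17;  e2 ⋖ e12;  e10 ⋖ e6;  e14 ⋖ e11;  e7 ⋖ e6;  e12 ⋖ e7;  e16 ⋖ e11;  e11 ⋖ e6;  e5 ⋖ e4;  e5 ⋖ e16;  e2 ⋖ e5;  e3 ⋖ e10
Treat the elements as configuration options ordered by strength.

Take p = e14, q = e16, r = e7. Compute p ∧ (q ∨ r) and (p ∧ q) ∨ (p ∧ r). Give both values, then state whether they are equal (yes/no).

q ∨ r = e6, so p ∧ (q ∨ r) = e14 ∧ e6 = e14.
p ∧ q = e5 and p ∧ r = e5, so (p ∧ q) ∨ (p ∧ r) = e5 ∨ e5 = e5.
Equal: no.

e14; e5; no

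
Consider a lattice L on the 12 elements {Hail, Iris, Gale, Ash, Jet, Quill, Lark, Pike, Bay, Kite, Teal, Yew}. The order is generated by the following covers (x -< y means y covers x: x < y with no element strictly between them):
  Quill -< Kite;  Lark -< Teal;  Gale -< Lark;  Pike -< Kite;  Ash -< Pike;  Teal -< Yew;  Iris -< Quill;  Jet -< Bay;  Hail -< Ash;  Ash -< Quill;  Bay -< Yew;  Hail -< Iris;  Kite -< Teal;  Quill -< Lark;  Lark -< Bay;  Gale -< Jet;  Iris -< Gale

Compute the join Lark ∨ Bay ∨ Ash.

Common upper bounds of {Lark, Bay, Ash}: Bay, Yew.
The least among these is Bay.

Bay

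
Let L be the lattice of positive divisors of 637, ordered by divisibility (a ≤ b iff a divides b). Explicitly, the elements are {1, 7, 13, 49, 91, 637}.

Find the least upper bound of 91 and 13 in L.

91

In the divisibility order, the join is the least common multiple: lcm(91, 13) = 91.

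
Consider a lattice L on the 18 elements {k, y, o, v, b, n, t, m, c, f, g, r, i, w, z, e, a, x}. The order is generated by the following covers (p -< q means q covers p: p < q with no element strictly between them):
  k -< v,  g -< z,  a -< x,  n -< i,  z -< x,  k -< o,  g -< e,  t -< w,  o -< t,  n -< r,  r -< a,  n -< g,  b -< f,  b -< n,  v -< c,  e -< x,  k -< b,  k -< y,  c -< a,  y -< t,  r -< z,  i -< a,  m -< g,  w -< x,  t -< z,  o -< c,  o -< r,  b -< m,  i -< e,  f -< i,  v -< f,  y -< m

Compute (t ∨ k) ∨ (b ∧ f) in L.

t ∨ k = t
b ∧ f = b
t ∨ b = z

z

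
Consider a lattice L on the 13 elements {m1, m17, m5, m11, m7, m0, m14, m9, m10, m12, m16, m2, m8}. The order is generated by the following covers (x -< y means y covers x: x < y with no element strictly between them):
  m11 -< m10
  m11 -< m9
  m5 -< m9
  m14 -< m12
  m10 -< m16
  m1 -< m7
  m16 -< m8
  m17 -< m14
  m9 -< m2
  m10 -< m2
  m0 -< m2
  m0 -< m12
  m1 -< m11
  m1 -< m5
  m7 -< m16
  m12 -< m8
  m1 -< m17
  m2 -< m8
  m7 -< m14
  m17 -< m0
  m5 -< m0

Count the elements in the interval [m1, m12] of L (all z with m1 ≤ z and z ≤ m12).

7

The interval [m1, m12] = {m0, m1, m12, m14, m17, m5, m7}, which has 7 elements.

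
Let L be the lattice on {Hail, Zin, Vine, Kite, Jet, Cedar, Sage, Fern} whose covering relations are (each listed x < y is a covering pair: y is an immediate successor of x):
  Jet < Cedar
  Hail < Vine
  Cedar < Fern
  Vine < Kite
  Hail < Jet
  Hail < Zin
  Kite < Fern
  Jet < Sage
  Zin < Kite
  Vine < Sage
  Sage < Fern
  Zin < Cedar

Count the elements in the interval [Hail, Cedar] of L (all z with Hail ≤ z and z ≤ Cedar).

The interval [Hail, Cedar] = {Cedar, Hail, Jet, Zin}, which has 4 elements.

4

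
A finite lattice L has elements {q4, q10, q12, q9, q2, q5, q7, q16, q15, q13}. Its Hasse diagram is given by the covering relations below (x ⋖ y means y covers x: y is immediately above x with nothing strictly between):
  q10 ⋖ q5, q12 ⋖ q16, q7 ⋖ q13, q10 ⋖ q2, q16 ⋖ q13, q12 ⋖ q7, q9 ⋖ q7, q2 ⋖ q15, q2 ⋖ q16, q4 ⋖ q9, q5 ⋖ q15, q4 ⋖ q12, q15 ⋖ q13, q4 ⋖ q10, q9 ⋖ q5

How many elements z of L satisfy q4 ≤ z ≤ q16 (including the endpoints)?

5

The interval [q4, q16] = {q10, q12, q16, q2, q4}, which has 5 elements.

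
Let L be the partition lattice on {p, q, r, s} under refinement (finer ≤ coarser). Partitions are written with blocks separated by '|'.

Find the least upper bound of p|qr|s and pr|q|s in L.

Common upper bounds of {p|qr|s, pr|q|s}: pqrs, pqr|s.
The least among these is pqr|s.

pqr|s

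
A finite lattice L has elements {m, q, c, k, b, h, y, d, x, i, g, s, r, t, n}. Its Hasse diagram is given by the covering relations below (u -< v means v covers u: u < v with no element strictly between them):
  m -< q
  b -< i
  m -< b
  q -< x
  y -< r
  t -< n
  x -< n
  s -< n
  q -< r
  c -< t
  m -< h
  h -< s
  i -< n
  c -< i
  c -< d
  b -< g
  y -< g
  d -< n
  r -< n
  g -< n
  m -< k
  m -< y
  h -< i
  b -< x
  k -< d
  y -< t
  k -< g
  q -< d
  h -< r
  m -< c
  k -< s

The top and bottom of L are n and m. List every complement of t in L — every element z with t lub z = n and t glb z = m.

Need z with t ∨ z = n and t ∧ z = m.
Checking each element gives: b, h, k, q, s, x.

b, h, k, q, s, x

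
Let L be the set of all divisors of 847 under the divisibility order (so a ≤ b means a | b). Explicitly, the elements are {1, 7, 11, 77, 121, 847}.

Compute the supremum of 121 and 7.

847

In the divisibility order, the join is the least common multiple: lcm(121, 7) = 847.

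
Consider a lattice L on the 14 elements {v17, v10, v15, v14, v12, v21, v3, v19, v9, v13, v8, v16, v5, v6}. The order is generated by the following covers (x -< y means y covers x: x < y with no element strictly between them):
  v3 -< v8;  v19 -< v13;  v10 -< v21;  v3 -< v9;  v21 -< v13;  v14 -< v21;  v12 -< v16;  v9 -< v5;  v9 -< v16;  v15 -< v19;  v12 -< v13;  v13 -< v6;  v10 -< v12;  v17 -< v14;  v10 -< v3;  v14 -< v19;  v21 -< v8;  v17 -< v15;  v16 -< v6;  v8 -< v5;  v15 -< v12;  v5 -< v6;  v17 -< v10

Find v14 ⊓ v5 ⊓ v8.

Common lower bounds of {v14, v5, v8}: v14, v17.
The greatest among these is v14.

v14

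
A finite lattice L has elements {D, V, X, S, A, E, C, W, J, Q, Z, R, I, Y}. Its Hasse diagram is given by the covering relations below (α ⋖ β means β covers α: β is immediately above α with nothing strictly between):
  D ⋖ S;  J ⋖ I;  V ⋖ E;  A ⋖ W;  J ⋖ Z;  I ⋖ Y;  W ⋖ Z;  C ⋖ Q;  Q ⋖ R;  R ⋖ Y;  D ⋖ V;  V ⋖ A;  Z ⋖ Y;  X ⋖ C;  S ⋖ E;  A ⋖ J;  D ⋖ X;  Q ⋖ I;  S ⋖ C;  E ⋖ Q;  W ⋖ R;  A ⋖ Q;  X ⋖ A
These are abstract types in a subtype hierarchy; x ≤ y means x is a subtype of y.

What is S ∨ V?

E

Common upper bounds of {S, V}: E, I, Q, R, Y.
The least among these is E.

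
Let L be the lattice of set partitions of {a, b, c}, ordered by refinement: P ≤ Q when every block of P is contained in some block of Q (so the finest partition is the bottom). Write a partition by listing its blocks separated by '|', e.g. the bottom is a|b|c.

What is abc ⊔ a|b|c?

The join of abc and a|b|c merges any blocks that overlap across the partitions, giving abc.

abc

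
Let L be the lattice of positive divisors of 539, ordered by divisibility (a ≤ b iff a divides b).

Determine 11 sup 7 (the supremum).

In the divisibility order, the join is the least common multiple: lcm(11, 7) = 77.

77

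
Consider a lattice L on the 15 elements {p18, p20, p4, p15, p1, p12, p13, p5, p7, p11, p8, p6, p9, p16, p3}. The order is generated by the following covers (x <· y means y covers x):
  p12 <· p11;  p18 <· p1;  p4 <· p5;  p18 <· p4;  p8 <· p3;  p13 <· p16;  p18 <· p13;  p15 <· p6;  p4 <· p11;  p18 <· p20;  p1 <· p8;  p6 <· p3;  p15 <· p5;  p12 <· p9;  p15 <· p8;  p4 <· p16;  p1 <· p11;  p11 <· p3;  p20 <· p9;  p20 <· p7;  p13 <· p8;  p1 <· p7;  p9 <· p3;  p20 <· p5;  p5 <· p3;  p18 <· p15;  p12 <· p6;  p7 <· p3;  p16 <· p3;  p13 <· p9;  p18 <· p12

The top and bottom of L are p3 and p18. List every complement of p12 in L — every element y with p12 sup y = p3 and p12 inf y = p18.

Need y with p12 ∨ y = p3 and p12 ∧ y = p18.
Checking each element gives: p16, p5, p7, p8.

p16, p5, p7, p8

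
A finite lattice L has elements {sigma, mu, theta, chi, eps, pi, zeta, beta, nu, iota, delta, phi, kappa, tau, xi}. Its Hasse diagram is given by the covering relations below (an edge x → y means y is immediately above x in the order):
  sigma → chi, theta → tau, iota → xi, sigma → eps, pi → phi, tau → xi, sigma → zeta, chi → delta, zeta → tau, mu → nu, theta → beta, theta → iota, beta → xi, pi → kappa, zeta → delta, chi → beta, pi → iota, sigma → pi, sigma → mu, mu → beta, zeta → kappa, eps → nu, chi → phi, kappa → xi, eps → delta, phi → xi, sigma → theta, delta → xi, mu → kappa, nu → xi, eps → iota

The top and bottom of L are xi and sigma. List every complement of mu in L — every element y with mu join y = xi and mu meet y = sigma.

delta, iota, phi, tau

Need y with mu ∨ y = xi and mu ∧ y = sigma.
Checking each element gives: delta, iota, phi, tau.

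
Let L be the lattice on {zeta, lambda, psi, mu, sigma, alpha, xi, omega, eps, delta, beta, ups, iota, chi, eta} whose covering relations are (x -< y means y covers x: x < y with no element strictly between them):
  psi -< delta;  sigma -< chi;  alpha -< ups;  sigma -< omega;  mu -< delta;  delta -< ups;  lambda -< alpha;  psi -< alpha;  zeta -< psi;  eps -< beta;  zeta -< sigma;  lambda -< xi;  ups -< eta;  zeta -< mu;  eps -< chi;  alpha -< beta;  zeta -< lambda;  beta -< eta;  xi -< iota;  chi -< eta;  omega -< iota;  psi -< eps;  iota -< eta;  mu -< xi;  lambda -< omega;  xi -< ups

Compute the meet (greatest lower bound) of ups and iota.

Common lower bounds of {ups, iota}: lambda, mu, xi, zeta.
The greatest among these is xi.

xi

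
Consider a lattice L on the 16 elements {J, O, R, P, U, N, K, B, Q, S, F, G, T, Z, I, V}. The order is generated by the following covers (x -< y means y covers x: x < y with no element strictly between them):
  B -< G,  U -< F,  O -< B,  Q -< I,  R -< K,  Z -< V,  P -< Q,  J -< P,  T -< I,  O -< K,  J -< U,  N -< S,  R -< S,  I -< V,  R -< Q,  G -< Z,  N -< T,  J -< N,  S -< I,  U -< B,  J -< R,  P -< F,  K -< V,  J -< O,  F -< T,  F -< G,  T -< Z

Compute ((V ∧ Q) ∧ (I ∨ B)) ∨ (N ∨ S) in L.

V ∧ Q = Q
I ∨ B = V
Q ∧ V = Q
N ∨ S = S
Q ∨ S = I

I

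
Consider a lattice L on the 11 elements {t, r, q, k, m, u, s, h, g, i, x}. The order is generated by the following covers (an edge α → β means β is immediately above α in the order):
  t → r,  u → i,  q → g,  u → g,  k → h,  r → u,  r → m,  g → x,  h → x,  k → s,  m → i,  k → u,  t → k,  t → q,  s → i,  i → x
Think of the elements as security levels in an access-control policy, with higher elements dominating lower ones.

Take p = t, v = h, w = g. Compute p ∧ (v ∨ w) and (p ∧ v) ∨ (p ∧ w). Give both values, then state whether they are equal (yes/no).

t; t; yes

v ∨ w = x, so p ∧ (v ∨ w) = t ∧ x = t.
p ∧ v = t and p ∧ w = t, so (p ∧ v) ∨ (p ∧ w) = t ∨ t = t.
Equal: yes.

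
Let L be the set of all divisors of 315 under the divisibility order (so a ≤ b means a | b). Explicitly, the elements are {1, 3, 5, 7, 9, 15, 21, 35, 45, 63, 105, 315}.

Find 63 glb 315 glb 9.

9

Common lower bounds of {63, 315, 9}: 1, 3, 9.
The greatest among these is 9.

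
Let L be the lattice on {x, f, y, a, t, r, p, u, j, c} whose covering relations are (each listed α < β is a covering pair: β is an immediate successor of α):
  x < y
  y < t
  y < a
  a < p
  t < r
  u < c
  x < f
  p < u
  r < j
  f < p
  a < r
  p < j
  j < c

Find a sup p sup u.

u

Common upper bounds of {a, p, u}: c, u.
The least among these is u.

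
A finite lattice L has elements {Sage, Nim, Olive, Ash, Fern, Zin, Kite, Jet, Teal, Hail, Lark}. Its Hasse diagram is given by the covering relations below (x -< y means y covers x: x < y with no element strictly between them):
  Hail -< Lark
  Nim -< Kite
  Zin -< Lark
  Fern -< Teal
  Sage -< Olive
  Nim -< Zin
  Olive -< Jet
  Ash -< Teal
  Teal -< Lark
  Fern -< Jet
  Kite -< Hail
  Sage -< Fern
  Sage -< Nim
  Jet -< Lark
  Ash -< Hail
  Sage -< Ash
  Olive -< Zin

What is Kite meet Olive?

Sage

Common lower bounds of {Kite, Olive}: Sage.
The greatest among these is Sage.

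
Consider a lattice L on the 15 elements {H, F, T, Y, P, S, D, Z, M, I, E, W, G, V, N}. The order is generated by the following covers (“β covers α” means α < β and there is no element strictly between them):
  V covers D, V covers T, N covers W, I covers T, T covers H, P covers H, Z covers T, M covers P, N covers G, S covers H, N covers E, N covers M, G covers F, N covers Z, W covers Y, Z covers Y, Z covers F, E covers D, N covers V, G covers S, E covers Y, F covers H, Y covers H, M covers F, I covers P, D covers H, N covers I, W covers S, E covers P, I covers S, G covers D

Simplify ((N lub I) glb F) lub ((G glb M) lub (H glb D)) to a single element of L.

F

N ∨ I = N
N ∧ F = F
G ∧ M = F
H ∧ D = H
F ∨ H = F
F ∨ F = F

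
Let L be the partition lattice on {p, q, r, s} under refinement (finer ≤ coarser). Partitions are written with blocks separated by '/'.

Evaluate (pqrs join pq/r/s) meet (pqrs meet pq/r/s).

pq/r/s

pqrs ∨ pq/r/s = pqrs
pqrs ∧ pq/r/s = pq/r/s
pqrs ∧ pq/r/s = pq/r/s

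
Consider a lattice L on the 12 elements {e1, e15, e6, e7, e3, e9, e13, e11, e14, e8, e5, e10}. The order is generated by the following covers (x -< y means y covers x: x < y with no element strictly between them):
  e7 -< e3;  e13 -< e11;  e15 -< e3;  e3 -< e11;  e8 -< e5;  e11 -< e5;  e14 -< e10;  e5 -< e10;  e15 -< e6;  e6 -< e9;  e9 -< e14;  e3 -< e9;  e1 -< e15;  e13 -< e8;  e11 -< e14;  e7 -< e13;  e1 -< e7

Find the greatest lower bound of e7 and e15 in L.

Common lower bounds of {e7, e15}: e1.
The greatest among these is e1.

e1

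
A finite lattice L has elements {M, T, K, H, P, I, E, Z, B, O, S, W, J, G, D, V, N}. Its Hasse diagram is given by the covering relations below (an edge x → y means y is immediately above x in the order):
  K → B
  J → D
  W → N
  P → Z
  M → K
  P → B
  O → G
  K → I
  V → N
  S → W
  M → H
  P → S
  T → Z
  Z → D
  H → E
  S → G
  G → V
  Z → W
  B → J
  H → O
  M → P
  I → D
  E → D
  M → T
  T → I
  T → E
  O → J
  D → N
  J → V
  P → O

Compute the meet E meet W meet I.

Common lower bounds of {E, W, I}: M, T.
The greatest among these is T.

T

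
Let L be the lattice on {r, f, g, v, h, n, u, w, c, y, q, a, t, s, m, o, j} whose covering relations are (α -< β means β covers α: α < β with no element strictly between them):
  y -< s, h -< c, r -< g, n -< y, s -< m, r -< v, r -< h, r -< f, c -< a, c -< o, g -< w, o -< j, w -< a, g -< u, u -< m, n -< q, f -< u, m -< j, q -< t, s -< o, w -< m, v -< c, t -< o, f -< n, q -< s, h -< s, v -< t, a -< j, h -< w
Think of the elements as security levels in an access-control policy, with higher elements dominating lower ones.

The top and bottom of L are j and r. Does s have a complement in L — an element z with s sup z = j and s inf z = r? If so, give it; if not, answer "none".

none

For every candidate z, either s ∨ z ≠ j or s ∧ z ≠ r; no complement exists.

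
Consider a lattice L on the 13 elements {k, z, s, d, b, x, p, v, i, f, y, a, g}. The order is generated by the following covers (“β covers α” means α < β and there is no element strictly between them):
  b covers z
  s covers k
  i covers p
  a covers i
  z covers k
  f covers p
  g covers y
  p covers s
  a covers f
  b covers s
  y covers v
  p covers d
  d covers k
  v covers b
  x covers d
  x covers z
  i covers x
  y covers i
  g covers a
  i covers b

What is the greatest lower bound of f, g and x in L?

d

Common lower bounds of {f, g, x}: d, k.
The greatest among these is d.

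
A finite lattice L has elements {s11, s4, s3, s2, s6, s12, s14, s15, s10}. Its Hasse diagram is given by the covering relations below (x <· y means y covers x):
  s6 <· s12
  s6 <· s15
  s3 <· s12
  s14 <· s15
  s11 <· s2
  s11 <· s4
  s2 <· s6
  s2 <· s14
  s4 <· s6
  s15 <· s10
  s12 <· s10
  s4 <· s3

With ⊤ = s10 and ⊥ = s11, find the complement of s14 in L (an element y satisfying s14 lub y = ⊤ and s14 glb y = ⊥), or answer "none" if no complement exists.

s3

Need y with s14 ∨ y = s10 and s14 ∧ y = s11.
Checking each element gives: s3.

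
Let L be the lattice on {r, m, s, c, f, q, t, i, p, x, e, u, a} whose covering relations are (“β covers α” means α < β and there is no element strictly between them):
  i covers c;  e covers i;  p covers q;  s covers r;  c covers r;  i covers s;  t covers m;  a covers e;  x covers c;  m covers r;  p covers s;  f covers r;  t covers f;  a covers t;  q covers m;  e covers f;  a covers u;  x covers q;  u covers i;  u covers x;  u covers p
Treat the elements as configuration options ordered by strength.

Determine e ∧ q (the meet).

Common lower bounds of {e, q}: r.
The greatest among these is r.

r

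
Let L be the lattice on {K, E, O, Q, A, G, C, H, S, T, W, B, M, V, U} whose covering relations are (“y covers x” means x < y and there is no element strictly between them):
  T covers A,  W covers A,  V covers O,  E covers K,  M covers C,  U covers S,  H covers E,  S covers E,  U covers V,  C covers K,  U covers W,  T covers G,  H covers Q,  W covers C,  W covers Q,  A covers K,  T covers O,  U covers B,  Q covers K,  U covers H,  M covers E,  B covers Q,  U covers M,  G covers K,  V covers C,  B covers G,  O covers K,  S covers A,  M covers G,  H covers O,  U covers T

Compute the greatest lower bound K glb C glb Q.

Common lower bounds of {K, C, Q}: K.
The greatest among these is K.

K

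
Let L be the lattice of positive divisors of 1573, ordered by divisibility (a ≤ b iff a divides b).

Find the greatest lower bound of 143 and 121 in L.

In the divisibility order, the meet is the greatest common divisor: gcd(143, 121) = 11.

11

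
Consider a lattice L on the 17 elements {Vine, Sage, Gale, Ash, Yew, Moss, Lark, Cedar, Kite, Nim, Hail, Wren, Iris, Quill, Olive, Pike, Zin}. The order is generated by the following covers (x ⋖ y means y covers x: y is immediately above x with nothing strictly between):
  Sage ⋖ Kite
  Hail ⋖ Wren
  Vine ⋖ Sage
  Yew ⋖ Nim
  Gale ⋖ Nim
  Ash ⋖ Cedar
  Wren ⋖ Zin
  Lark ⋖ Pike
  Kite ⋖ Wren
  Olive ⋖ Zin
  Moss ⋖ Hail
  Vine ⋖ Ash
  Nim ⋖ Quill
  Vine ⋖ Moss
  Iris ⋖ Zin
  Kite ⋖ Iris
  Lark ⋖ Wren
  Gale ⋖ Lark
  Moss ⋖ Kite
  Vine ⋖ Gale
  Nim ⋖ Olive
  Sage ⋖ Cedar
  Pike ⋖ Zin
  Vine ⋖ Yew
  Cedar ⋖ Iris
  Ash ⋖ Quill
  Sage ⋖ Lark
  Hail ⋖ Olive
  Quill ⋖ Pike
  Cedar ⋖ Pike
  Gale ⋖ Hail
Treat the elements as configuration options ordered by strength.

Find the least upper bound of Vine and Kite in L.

Common upper bounds of {Vine, Kite}: Iris, Kite, Wren, Zin.
The least among these is Kite.

Kite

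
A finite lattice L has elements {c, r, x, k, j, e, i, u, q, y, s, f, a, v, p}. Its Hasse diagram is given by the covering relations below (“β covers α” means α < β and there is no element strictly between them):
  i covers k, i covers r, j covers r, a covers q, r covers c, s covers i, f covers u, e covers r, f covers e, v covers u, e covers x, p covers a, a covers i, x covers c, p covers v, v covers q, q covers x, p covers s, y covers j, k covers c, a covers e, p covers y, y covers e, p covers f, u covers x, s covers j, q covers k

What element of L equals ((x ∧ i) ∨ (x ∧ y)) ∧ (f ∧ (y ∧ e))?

x ∧ i = c
x ∧ y = x
c ∨ x = x
y ∧ e = e
f ∧ e = e
x ∧ e = x

x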